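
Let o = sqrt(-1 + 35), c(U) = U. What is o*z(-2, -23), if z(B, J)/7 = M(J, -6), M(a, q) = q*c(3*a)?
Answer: 2898*sqrt(34) ≈ 16898.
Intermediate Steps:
M(a, q) = 3*a*q (M(a, q) = q*(3*a) = 3*a*q)
z(B, J) = -126*J (z(B, J) = 7*(3*J*(-6)) = 7*(-18*J) = -126*J)
o = sqrt(34) ≈ 5.8309
o*z(-2, -23) = sqrt(34)*(-126*(-23)) = sqrt(34)*2898 = 2898*sqrt(34)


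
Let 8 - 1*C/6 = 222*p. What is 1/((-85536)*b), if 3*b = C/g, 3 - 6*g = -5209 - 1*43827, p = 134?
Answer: 49039/30526087680 ≈ 1.6065e-6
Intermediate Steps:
C = -178440 (C = 48 - 1332*134 = 48 - 6*29748 = 48 - 178488 = -178440)
g = 49039/6 (g = ½ - (-5209 - 1*43827)/6 = ½ - (-5209 - 43827)/6 = ½ - ⅙*(-49036) = ½ + 24518/3 = 49039/6 ≈ 8173.2)
b = -356880/49039 (b = (-178440/49039/6)/3 = (-178440*6/49039)/3 = (⅓)*(-1070640/49039) = -356880/49039 ≈ -7.2775)
1/((-85536)*b) = 1/((-85536)*(-356880/49039)) = -1/85536*(-49039/356880) = 49039/30526087680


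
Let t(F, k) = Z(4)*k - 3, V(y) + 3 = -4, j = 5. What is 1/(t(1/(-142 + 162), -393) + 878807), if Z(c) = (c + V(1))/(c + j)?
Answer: 1/878935 ≈ 1.1377e-6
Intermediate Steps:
V(y) = -7 (V(y) = -3 - 4 = -7)
Z(c) = (-7 + c)/(5 + c) (Z(c) = (c - 7)/(c + 5) = (-7 + c)/(5 + c))
t(F, k) = -3 - k/3 (t(F, k) = ((-7 + 4)/(5 + 4))*k - 3 = (-3/9)*k - 3 = ((1/9)*(-3))*k - 3 = -k/3 - 3 = -3 - k/3)
1/(t(1/(-142 + 162), -393) + 878807) = 1/((-3 - 1/3*(-393)) + 878807) = 1/((-3 + 131) + 878807) = 1/(128 + 878807) = 1/878935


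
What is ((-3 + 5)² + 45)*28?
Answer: 1372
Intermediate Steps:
((-3 + 5)² + 45)*28 = (2² + 45)*28 = (4 + 45)*28 = 49*28 = 1372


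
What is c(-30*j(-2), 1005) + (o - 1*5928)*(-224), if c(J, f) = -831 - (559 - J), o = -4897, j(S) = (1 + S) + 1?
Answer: 2423410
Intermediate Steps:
j(S) = 2 + S
c(J, f) = -1390 + J (c(J, f) = -831 + (-559 + J) = -1390 + J)
c(-30*j(-2), 1005) + (o - 1*5928)*(-224) = (-1390 - 30*(2 - 2)) + (-4897 - 1*5928)*(-224) = (-1390 - 30*0) + (-4897 - 5928)*(-224) = (-1390 + 0) - 10825*(-224) = -1390 + 2424800 = 2423410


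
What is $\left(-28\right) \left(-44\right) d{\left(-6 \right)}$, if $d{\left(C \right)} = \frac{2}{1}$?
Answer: $2464$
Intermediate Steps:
$d{\left(C \right)} = 2$ ($d{\left(C \right)} = 2 \cdot 1 = 2$)
$\left(-28\right) \left(-44\right) d{\left(-6 \right)} = \left(-28\right) \left(-44\right) 2 = 1232 \cdot 2 = 2464$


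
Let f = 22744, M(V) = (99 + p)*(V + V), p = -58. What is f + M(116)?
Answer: 32256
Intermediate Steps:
M(V) = 82*V (M(V) = (99 - 58)*(V + V) = 41*(2*V) = 82*V)
f + M(116) = 22744 + 82*116 = 22744 + 9512 = 32256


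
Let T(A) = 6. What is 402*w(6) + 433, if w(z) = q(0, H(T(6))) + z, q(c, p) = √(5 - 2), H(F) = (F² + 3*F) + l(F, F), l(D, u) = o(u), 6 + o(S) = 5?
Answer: 2845 + 402*√3 ≈ 3541.3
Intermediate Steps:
o(S) = -1 (o(S) = -6 + 5 = -1)
l(D, u) = -1
H(F) = -1 + F² + 3*F (H(F) = (F² + 3*F) - 1 = -1 + F² + 3*F)
q(c, p) = √3
w(z) = z + √3 (w(z) = √3 + z = z + √3)
402*w(6) + 433 = 402*(6 + √3) + 433 = (2412 + 402*√3) + 433 = 2845 + 402*√3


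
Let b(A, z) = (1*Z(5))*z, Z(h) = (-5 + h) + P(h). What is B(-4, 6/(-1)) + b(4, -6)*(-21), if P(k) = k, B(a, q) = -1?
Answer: 629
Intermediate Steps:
Z(h) = -5 + 2*h (Z(h) = (-5 + h) + h = -5 + 2*h)
b(A, z) = 5*z (b(A, z) = (1*(-5 + 2*5))*z = (1*(-5 + 10))*z = (1*5)*z = 5*z)
B(-4, 6/(-1)) + b(4, -6)*(-21) = -1 + (5*(-6))*(-21) = -1 - 30*(-21) = -1 + 630 = 629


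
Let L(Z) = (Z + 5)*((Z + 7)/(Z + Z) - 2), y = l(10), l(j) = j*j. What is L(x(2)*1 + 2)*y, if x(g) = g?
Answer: -1125/2 ≈ -562.50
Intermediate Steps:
l(j) = j**2
y = 100 (y = 10**2 = 100)
L(Z) = (-2 + (7 + Z)/(2*Z))*(5 + Z) (L(Z) = (5 + Z)*((7 + Z)/((2*Z)) - 2) = (5 + Z)*((7 + Z)*(1/(2*Z)) - 2) = (5 + Z)*((7 + Z)/(2*Z) - 2) = (5 + Z)*(-2 + (7 + Z)/(2*Z)) = (-2 + (7 + Z)/(2*Z))*(5 + Z))
L(x(2)*1 + 2)*y = ((35 - (2*1 + 2)*(8 + 3*(2*1 + 2)))/(2*(2*1 + 2)))*100 = ((35 - (2 + 2)*(8 + 3*(2 + 2)))/(2*(2 + 2)))*100 = ((1/2)*(35 - 1*4*(8 + 3*4))/4)*100 = ((1/2)*(1/4)*(35 - 1*4*(8 + 12)))*100 = ((1/2)*(1/4)*(35 - 1*4*20))*100 = ((1/2)*(1/4)*(35 - 80))*100 = ((1/2)*(1/4)*(-45))*100 = -45/8*100 = -1125/2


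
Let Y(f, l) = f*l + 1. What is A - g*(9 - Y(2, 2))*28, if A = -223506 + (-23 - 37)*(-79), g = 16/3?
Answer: -658090/3 ≈ -2.1936e+5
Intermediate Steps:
Y(f, l) = 1 + f*l
g = 16/3 (g = 16*(1/3) = 16/3 ≈ 5.3333)
A = -218766 (A = -223506 - 60*(-79) = -223506 + 4740 = -218766)
A - g*(9 - Y(2, 2))*28 = -218766 - 16*(9 - (1 + 2*2))/3*28 = -218766 - 16*(9 - (1 + 4))/3*28 = -218766 - 16*(9 - 1*5)/3*28 = -218766 - 16*(9 - 5)/3*28 = -218766 - (16/3)*4*28 = -218766 - 64*28/3 = -218766 - 1*1792/3 = -218766 - 1792/3 = -658090/3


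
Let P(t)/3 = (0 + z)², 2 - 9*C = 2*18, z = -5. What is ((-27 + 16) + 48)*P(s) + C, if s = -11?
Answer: 24941/9 ≈ 2771.2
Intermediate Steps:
C = -34/9 (C = 2/9 - 2*18/9 = 2/9 - ⅑*36 = 2/9 - 4 = -34/9 ≈ -3.7778)
P(t) = 75 (P(t) = 3*(0 - 5)² = 3*(-5)² = 3*25 = 75)
((-27 + 16) + 48)*P(s) + C = ((-27 + 16) + 48)*75 - 34/9 = (-11 + 48)*75 - 34/9 = 37*75 - 34/9 = 2775 - 34/9 = 24941/9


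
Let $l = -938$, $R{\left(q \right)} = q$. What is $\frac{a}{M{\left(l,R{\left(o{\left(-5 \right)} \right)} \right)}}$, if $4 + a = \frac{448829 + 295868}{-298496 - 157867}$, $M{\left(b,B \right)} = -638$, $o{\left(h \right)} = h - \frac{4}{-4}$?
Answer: $\frac{2570149}{291159594} \approx 0.0088273$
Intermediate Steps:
$o{\left(h \right)} = 1 + h$ ($o{\left(h \right)} = h - -1 = h + 1 = 1 + h$)
$a = - \frac{2570149}{456363}$ ($a = -4 + \frac{448829 + 295868}{-298496 - 157867} = -4 + \frac{744697}{-456363} = -4 + 744697 \left(- \frac{1}{456363}\right) = -4 - \frac{744697}{456363} = - \frac{2570149}{456363} \approx -5.6318$)
$\frac{a}{M{\left(l,R{\left(o{\left(-5 \right)} \right)} \right)}} = - \frac{2570149}{456363 \left(-638\right)} = \left(- \frac{2570149}{456363}\right) \left(- \frac{1}{638}\right) = \frac{2570149}{291159594}$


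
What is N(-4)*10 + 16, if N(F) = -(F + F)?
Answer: 96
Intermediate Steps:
N(F) = -2*F
N(-4)*10 + 16 = -2*(-4)*10 + 16 = 8*10 + 16 = 80 + 16 = 96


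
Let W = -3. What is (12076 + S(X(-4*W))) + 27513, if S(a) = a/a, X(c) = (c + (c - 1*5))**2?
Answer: 39590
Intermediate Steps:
X(c) = (-5 + 2*c)**2 (X(c) = (c + (c - 5))**2 = (c + (-5 + c))**2 = (-5 + 2*c)**2)
S(a) = 1
(12076 + S(X(-4*W))) + 27513 = (12076 + 1) + 27513 = 12077 + 27513 = 39590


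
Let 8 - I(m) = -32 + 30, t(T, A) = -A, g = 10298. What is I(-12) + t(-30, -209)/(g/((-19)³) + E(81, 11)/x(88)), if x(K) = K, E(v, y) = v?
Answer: -6454962/18455 ≈ -349.77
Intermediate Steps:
I(m) = 10 (I(m) = 8 - (-32 + 30) = 8 - 1*(-2) = 8 + 2 = 10)
I(-12) + t(-30, -209)/(g/((-19)³) + E(81, 11)/x(88)) = 10 + (-1*(-209))/(10298/((-19)³) + 81/88) = 10 + 209/(10298/(-6859) + 81*(1/88)) = 10 + 209/(10298*(-1/6859) + 81/88) = 10 + 209/(-542/361 + 81/88) = 10 + 209/(-18455/31768) = 10 + 209*(-31768/18455) = 10 - 6639512/18455 = -6454962/18455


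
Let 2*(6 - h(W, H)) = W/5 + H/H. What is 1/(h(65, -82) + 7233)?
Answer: 1/7232 ≈ 0.00013827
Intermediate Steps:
h(W, H) = 11/2 - W/10 (h(W, H) = 6 - (W/5 + H/H)/2 = 6 - (W*(⅕) + 1)/2 = 6 - (W/5 + 1)/2 = 6 - (1 + W/5)/2 = 6 + (-½ - W/10) = 11/2 - W/10)
1/(h(65, -82) + 7233) = 1/((11/2 - ⅒*65) + 7233) = 1/((11/2 - 13/2) + 7233) = 1/(-1 + 7233) = 1/7232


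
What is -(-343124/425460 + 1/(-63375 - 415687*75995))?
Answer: 624594050418251/774471574946370 ≈ 0.80648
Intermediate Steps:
-(-343124/425460 + 1/(-63375 - 415687*75995)) = -(-343124*1/425460 + (1/75995)/(-479062)) = -(-85781/106365 - 1/479062*1/75995) = -(-85781/106365 - 1/36406316690) = -1*(-624594050418251/774471574946370) = 624594050418251/774471574946370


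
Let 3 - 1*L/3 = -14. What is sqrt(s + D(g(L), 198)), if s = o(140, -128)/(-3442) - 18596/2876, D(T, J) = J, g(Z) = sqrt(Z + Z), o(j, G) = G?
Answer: sqrt(293325543078511)/1237399 ≈ 13.841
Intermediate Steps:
L = 51 (L = 9 - 3*(-14) = 9 + 42 = 51)
g(Z) = sqrt(2)*sqrt(Z) (g(Z) = sqrt(2*Z) = sqrt(2)*sqrt(Z))
s = -7954913/1237399 (s = -128/(-3442) - 18596/2876 = -128*(-1/3442) - 18596*1/2876 = 64/1721 - 4649/719 = -7954913/1237399 ≈ -6.4287)
sqrt(s + D(g(L), 198)) = sqrt(-7954913/1237399 + 198) = sqrt(237050089/1237399) = sqrt(293325543078511)/1237399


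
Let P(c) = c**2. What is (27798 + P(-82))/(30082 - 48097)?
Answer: -34522/18015 ≈ -1.9163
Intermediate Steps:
(27798 + P(-82))/(30082 - 48097) = (27798 + (-82)**2)/(30082 - 48097) = (27798 + 6724)/(-18015) = 34522*(-1/18015) = -34522/18015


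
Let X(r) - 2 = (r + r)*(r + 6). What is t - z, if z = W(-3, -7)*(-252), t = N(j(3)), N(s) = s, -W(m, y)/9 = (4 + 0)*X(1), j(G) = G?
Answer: -145149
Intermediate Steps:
X(r) = 2 + 2*r*(6 + r) (X(r) = 2 + (r + r)*(r + 6) = 2 + (2*r)*(6 + r) = 2 + 2*r*(6 + r))
W(m, y) = -576 (W(m, y) = -9*(4 + 0)*(2 + 2*1**2 + 12*1) = -36*(2 + 2*1 + 12) = -36*(2 + 2 + 12) = -36*16 = -9*64 = -576)
t = 3
z = 145152 (z = -576*(-252) = 145152)
t - z = 3 - 1*145152 = 3 - 145152 = -145149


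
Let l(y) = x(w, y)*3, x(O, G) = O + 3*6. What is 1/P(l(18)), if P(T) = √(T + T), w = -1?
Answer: √102/102 ≈ 0.099015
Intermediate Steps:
x(O, G) = 18 + O (x(O, G) = O + 18 = 18 + O)
l(y) = 51 (l(y) = (18 - 1)*3 = 17*3 = 51)
P(T) = √2*√T (P(T) = √(2*T) = √2*√T)
1/P(l(18)) = 1/(√2*√51) = 1/(√102) = √102/102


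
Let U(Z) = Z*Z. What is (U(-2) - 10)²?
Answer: 36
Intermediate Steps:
U(Z) = Z²
(U(-2) - 10)² = ((-2)² - 10)² = (4 - 10)² = (-6)² = 36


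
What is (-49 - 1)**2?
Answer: 2500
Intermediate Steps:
(-49 - 1)**2 = (-50)**2 = 2500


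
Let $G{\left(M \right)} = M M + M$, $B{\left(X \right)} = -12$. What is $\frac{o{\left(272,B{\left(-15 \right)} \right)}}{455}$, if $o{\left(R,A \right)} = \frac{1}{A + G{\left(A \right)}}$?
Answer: $\frac{1}{54600} \approx 1.8315 \cdot 10^{-5}$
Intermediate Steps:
$G{\left(M \right)} = M + M^{2}$ ($G{\left(M \right)} = M^{2} + M = M + M^{2}$)
$o{\left(R,A \right)} = \frac{1}{A + A \left(1 + A\right)}$
$\frac{o{\left(272,B{\left(-15 \right)} \right)}}{455} = \frac{\frac{1}{-12} \frac{1}{2 - 12}}{455} = - \frac{1}{12 \left(-10\right)} \frac{1}{455} = \left(- \frac{1}{12}\right) \left(- \frac{1}{10}\right) \frac{1}{455} = \frac{1}{120} \cdot \frac{1}{455} = \frac{1}{54600}$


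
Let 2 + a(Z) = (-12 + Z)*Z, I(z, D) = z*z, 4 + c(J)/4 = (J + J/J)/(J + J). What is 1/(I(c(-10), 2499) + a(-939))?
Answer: 25/22329716 ≈ 1.1196e-6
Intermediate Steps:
c(J) = -16 + 2*(1 + J)/J (c(J) = -16 + 4*((J + J/J)/(J + J)) = -16 + 4*((J + 1)/((2*J))) = -16 + 4*((1 + J)*(1/(2*J))) = -16 + 4*((1 + J)/(2*J)) = -16 + 2*(1 + J)/J)
I(z, D) = z²
a(Z) = -2 + Z*(-12 + Z) (a(Z) = -2 + (-12 + Z)*Z = -2 + Z*(-12 + Z))
1/(I(c(-10), 2499) + a(-939)) = 1/((-14 + 2/(-10))² + (-2 + (-939)² - 12*(-939))) = 1/((-14 + 2*(-⅒))² + (-2 + 881721 + 11268)) = 1/((-14 - ⅕)² + 892987) = 1/((-71/5)² + 892987) = 1/(5041/25 + 892987) = 1/(22329716/25) = 25/22329716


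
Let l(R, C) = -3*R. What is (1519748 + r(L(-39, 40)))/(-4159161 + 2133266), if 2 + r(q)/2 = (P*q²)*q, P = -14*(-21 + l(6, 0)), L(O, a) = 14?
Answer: -4516192/2025895 ≈ -2.2292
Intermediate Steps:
P = 546 (P = -14*(-21 - 3*6) = -14*(-21 - 18) = -14*(-39) = 546)
r(q) = -4 + 1092*q³ (r(q) = -4 + 2*((546*q²)*q) = -4 + 2*(546*q³) = -4 + 1092*q³)
(1519748 + r(L(-39, 40)))/(-4159161 + 2133266) = (1519748 + (-4 + 1092*14³))/(-4159161 + 2133266) = (1519748 + (-4 + 1092*2744))/(-2025895) = (1519748 + (-4 + 2996448))*(-1/2025895) = (1519748 + 2996444)*(-1/2025895) = 4516192*(-1/2025895) = -4516192/2025895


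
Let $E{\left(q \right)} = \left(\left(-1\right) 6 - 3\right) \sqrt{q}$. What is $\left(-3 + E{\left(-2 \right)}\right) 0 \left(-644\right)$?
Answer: $0$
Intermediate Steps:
$E{\left(q \right)} = - 9 \sqrt{q}$ ($E{\left(q \right)} = \left(-6 - 3\right) \sqrt{q} = - 9 \sqrt{q}$)
$\left(-3 + E{\left(-2 \right)}\right) 0 \left(-644\right) = \left(-3 - 9 \sqrt{-2}\right) 0 \left(-644\right) = \left(-3 - 9 i \sqrt{2}\right) 0 \left(-644\right) = 0 \left(-644\right) = 0$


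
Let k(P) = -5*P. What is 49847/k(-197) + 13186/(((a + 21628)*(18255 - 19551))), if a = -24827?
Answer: 103336932449/2041857720 ≈ 50.609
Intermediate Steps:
49847/k(-197) + 13186/(((a + 21628)*(18255 - 19551))) = 49847/((-5*(-197))) + 13186/(((-24827 + 21628)*(18255 - 19551))) = 49847/985 + 13186/((-3199*(-1296))) = 49847*(1/985) + 13186/4145904 = 49847/985 + 13186*(1/4145904) = 49847/985 + 6593/2072952 = 103336932449/2041857720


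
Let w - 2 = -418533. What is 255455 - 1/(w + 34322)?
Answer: 98148110096/384209 ≈ 2.5546e+5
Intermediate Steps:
w = -418531 (w = 2 - 418533 = -418531)
255455 - 1/(w + 34322) = 255455 - 1/(-418531 + 34322) = 255455 - 1/(-384209) = 255455 - 1*(-1/384209) = 255455 + 1/384209 = 98148110096/384209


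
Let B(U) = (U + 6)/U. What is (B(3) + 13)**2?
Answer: 256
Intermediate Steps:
B(U) = (6 + U)/U
(B(3) + 13)**2 = ((6 + 3)/3 + 13)**2 = ((1/3)*9 + 13)**2 = (3 + 13)**2 = 16**2 = 256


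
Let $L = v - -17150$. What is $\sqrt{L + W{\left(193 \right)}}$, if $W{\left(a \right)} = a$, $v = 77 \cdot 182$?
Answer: $\sqrt{31357} \approx 177.08$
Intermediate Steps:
$v = 14014$
$L = 31164$ ($L = 14014 - -17150 = 14014 + 17150 = 31164$)
$\sqrt{L + W{\left(193 \right)}} = \sqrt{31164 + 193} = \sqrt{31357}$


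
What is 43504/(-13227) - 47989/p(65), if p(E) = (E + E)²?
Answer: -1369968103/223536300 ≈ -6.1286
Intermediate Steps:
p(E) = 4*E² (p(E) = (2*E)² = 4*E²)
43504/(-13227) - 47989/p(65) = 43504/(-13227) - 47989/(4*65²) = 43504*(-1/13227) - 47989/(4*4225) = -43504/13227 - 47989/16900 = -1369968103/223536300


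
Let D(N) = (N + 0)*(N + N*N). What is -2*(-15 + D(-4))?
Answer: 126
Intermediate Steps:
D(N) = N*(N + N²)
-2*(-15 + D(-4)) = -2*(-15 + (-4)²*(1 - 4)) = -2*(-15 + 16*(-3)) = -2*(-15 - 48) = -2*(-63) = 126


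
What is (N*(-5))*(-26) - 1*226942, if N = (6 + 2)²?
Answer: -218622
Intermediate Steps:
N = 64 (N = 8² = 64)
(N*(-5))*(-26) - 1*226942 = (64*(-5))*(-26) - 1*226942 = -320*(-26) - 226942 = 8320 - 226942 = -218622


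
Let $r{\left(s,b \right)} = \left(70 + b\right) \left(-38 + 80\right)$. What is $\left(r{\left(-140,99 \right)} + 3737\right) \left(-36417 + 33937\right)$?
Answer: $-26870800$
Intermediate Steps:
$r{\left(s,b \right)} = 2940 + 42 b$ ($r{\left(s,b \right)} = \left(70 + b\right) 42 = 2940 + 42 b$)
$\left(r{\left(-140,99 \right)} + 3737\right) \left(-36417 + 33937\right) = \left(\left(2940 + 42 \cdot 99\right) + 3737\right) \left(-36417 + 33937\right) = \left(\left(2940 + 4158\right) + 3737\right) \left(-2480\right) = \left(7098 + 3737\right) \left(-2480\right) = 10835 \left(-2480\right) = -26870800$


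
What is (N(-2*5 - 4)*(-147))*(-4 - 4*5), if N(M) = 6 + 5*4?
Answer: 91728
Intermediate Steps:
N(M) = 26 (N(M) = 6 + 20 = 26)
(N(-2*5 - 4)*(-147))*(-4 - 4*5) = (26*(-147))*(-4 - 4*5) = -3822*(-4 - 20) = -3822*(-24) = 91728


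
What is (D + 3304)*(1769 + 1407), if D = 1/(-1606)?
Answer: 8426282124/803 ≈ 1.0494e+7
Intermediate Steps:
D = -1/1606 ≈ -0.00062266
(D + 3304)*(1769 + 1407) = (-1/1606 + 3304)*(1769 + 1407) = (5306223/1606)*3176 = 8426282124/803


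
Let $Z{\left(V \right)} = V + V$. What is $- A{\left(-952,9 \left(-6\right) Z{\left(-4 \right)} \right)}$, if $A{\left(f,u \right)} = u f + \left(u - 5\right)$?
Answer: $410837$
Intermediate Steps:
$Z{\left(V \right)} = 2 V$
$A{\left(f,u \right)} = -5 + u + f u$ ($A{\left(f,u \right)} = f u + \left(-5 + u\right) = -5 + u + f u$)
$- A{\left(-952,9 \left(-6\right) Z{\left(-4 \right)} \right)} = - (-5 + 9 \left(-6\right) 2 \left(-4\right) - 952 \cdot 9 \left(-6\right) 2 \left(-4\right)) = - (-5 - -432 - 952 \left(\left(-54\right) \left(-8\right)\right)) = - (-5 + 432 - 411264) = \left(-1\right) \left(-410837\right) = 410837$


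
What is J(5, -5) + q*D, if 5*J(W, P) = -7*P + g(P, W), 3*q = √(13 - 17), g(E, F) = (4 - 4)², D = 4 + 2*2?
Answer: 7 + 16*I/3 ≈ 7.0 + 5.3333*I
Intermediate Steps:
D = 8 (D = 4 + 4 = 8)
g(E, F) = 0 (g(E, F) = 0² = 0)
q = 2*I/3 (q = √(13 - 17)/3 = √(-4)/3 = (2*I)/3 = 2*I/3 ≈ 0.66667*I)
J(W, P) = -7*P/5 (J(W, P) = (-7*P + 0)/5 = (-7*P)/5 = -7*P/5)
J(5, -5) + q*D = -7/5*(-5) + (2*I/3)*8 = 7 + 16*I/3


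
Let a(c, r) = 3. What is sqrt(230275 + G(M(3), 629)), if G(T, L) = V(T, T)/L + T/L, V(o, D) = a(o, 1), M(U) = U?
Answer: sqrt(91106235049)/629 ≈ 479.87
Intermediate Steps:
V(o, D) = 3
G(T, L) = 3/L + T/L
sqrt(230275 + G(M(3), 629)) = sqrt(230275 + (3 + 3)/629) = sqrt(230275 + (1/629)*6) = sqrt(230275 + 6/629) = sqrt(144842981/629) = sqrt(91106235049)/629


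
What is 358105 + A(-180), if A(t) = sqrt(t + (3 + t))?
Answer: 358105 + I*sqrt(357) ≈ 3.5811e+5 + 18.894*I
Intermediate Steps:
A(t) = sqrt(3 + 2*t)
358105 + A(-180) = 358105 + sqrt(3 + 2*(-180)) = 358105 + sqrt(3 - 360) = 358105 + sqrt(-357) = 358105 + I*sqrt(357)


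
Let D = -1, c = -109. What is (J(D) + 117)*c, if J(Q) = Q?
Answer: -12644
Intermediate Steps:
(J(D) + 117)*c = (-1 + 117)*(-109) = 116*(-109) = -12644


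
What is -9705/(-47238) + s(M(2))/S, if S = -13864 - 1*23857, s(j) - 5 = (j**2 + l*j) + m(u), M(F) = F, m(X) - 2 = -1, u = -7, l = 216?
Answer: 115067703/593954866 ≈ 0.19373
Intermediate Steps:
m(X) = 1 (m(X) = 2 - 1 = 1)
s(j) = 6 + j**2 + 216*j (s(j) = 5 + ((j**2 + 216*j) + 1) = 5 + (1 + j**2 + 216*j) = 6 + j**2 + 216*j)
S = -37721 (S = -13864 - 23857 = -37721)
-9705/(-47238) + s(M(2))/S = -9705/(-47238) + (6 + 2**2 + 216*2)/(-37721) = -9705*(-1/47238) + (6 + 4 + 432)*(-1/37721) = 3235/15746 + 442*(-1/37721) = 3235/15746 - 442/37721 = 115067703/593954866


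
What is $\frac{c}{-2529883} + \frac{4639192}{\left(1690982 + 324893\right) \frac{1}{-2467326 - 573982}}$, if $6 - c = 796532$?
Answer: $- \frac{35694653326663282838}{5099927892625} \approx -6.999 \cdot 10^{6}$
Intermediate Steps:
$c = -796526$ ($c = 6 - 796532 = -796526$)
$\frac{c}{-2529883} + \frac{4639192}{\left(1690982 + 324893\right) \frac{1}{-2467326 - 573982}} = - \frac{796526}{-2529883} + \frac{4639192}{\left(1690982 + 324893\right) \frac{1}{-2467326 - 573982}} = \left(-796526\right) \left(- \frac{1}{2529883}\right) + \frac{4639192}{2015875 \frac{1}{-3041308}} = \frac{796526}{2529883} + \frac{4639192}{2015875 \left(- \frac{1}{3041308}\right)} = \frac{796526}{2529883} + \frac{4639192}{- \frac{2015875}{3041308}} = \frac{796526}{2529883} + 4639192 \left(- \frac{3041308}{2015875}\right) = \frac{796526}{2529883} - \frac{14109211743136}{2015875} = - \frac{35694653326663282838}{5099927892625}$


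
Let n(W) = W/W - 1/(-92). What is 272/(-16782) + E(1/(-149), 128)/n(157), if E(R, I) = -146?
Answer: -37573520/260121 ≈ -144.45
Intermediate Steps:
n(W) = 93/92 (n(W) = 1 - 1*(-1/92) = 1 + 1/92 = 93/92)
272/(-16782) + E(1/(-149), 128)/n(157) = 272/(-16782) - 146/93/92 = 272*(-1/16782) - 146*92/93 = -136/8391 - 13432/93 = -37573520/260121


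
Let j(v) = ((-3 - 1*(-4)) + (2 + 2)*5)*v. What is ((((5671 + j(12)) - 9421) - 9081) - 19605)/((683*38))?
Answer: -16092/12977 ≈ -1.2400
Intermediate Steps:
j(v) = 21*v (j(v) = ((-3 + 4) + 4*5)*v = (1 + 20)*v = 21*v)
((((5671 + j(12)) - 9421) - 9081) - 19605)/((683*38)) = ((((5671 + 21*12) - 9421) - 9081) - 19605)/((683*38)) = ((((5671 + 252) - 9421) - 9081) - 19605)/25954 = (((5923 - 9421) - 9081) - 19605)*(1/25954) = ((-3498 - 9081) - 19605)*(1/25954) = (-12579 - 19605)*(1/25954) = -32184*1/25954 = -16092/12977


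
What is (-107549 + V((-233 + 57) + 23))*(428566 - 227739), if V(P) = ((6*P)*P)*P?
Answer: -4337262928097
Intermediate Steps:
V(P) = 6*P³ (V(P) = (6*P²)*P = 6*P³)
(-107549 + V((-233 + 57) + 23))*(428566 - 227739) = (-107549 + 6*((-233 + 57) + 23)³)*(428566 - 227739) = (-107549 + 6*(-176 + 23)³)*200827 = (-107549 + 6*(-153)³)*200827 = (-107549 + 6*(-3581577))*200827 = (-107549 - 21489462)*200827 = -21597011*200827 = -4337262928097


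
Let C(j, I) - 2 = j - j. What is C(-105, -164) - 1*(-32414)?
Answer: 32416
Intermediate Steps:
C(j, I) = 2 (C(j, I) = 2 + (j - j) = 2 + 0 = 2)
C(-105, -164) - 1*(-32414) = 2 - 1*(-32414) = 2 + 32414 = 32416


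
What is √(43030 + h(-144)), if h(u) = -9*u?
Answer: √44326 ≈ 210.54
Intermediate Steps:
√(43030 + h(-144)) = √(43030 - 9*(-144)) = √(43030 + 1296) = √44326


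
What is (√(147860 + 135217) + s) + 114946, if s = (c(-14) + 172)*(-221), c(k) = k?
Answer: 80028 + 3*√31453 ≈ 80560.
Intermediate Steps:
s = -34918 (s = (-14 + 172)*(-221) = 158*(-221) = -34918)
(√(147860 + 135217) + s) + 114946 = (√(147860 + 135217) - 34918) + 114946 = (√283077 - 34918) + 114946 = (3*√31453 - 34918) + 114946 = (-34918 + 3*√31453) + 114946 = 80028 + 3*√31453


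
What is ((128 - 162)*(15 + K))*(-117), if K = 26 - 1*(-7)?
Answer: 190944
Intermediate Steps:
K = 33 (K = 26 + 7 = 33)
((128 - 162)*(15 + K))*(-117) = ((128 - 162)*(15 + 33))*(-117) = -34*48*(-117) = -1632*(-117) = 190944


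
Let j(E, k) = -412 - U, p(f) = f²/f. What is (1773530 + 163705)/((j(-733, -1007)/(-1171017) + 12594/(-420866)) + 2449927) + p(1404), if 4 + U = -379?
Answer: 169617951616330309491/120742504762274431 ≈ 1404.8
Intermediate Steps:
p(f) = f
U = -383 (U = -4 - 379 = -383)
j(E, k) = -29 (j(E, k) = -412 - 1*(-383) = -412 + 383 = -29)
(1773530 + 163705)/((j(-733, -1007)/(-1171017) + 12594/(-420866)) + 2449927) + p(1404) = (1773530 + 163705)/((-29/(-1171017) + 12594/(-420866)) + 2449927) + 1404 = 1937235/((-29*(-1/1171017) + 12594*(-1/420866)) + 2449927) + 1404 = 1937235/((29/1171017 - 6297/210433) + 2449927) + 1404 = 1937235/(-7367791492/246420620361 + 2449927) + 1404 = 1937235/(603712523811372155/246420620361) + 1404 = 1937235*(246420620361/603712523811372155) + 1404 = 95474930097008367/120742504762274431 + 1404 = 169617951616330309491/120742504762274431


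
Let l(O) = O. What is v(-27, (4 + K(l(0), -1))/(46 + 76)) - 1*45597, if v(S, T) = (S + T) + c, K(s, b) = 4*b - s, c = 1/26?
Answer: -1186223/26 ≈ -45624.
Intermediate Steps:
c = 1/26 ≈ 0.038462
K(s, b) = -s + 4*b
v(S, T) = 1/26 + S + T (v(S, T) = (S + T) + 1/26 = 1/26 + S + T)
v(-27, (4 + K(l(0), -1))/(46 + 76)) - 1*45597 = (1/26 - 27 + (4 + (-1*0 + 4*(-1)))/(46 + 76)) - 1*45597 = (1/26 - 27 + (4 + (0 - 4))/122) - 45597 = (1/26 - 27 + (4 - 4)*(1/122)) - 45597 = (1/26 - 27 + 0*(1/122)) - 45597 = (1/26 - 27 + 0) - 45597 = -701/26 - 45597 = -1186223/26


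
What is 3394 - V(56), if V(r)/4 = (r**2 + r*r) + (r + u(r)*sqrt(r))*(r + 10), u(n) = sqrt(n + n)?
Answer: -36478 - 14784*sqrt(2) ≈ -57386.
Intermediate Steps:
u(n) = sqrt(2)*sqrt(n) (u(n) = sqrt(2*n) = sqrt(2)*sqrt(n))
V(r) = 8*r**2 + 4*(10 + r)*(r + r*sqrt(2)) (V(r) = 4*((r**2 + r*r) + (r + (sqrt(2)*sqrt(r))*sqrt(r))*(r + 10)) = 4*((r**2 + r**2) + (r + r*sqrt(2))*(10 + r)) = 4*(2*r**2 + (10 + r)*(r + r*sqrt(2))) = 8*r**2 + 4*(10 + r)*(r + r*sqrt(2)))
3394 - V(56) = 3394 - 4*56*(10 + 3*56 + 10*sqrt(2) + 56*sqrt(2)) = 3394 - 4*56*(10 + 168 + 10*sqrt(2) + 56*sqrt(2)) = 3394 - 4*56*(178 + 66*sqrt(2)) = 3394 - (39872 + 14784*sqrt(2)) = 3394 + (-39872 - 14784*sqrt(2)) = -36478 - 14784*sqrt(2)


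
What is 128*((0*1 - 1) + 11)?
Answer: 1280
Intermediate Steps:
128*((0*1 - 1) + 11) = 128*((0 - 1) + 11) = 128*(-1 + 11) = 128*10 = 1280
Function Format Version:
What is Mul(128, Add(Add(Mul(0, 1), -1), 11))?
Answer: 1280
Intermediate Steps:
Mul(128, Add(Add(Mul(0, 1), -1), 11)) = Mul(128, Add(Add(0, -1), 11)) = Mul(128, Add(-1, 11)) = Mul(128, 10) = 1280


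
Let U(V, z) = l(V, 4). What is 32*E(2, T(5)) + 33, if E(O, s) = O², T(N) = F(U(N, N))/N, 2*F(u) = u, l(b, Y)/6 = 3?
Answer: 161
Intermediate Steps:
l(b, Y) = 18 (l(b, Y) = 6*3 = 18)
U(V, z) = 18
F(u) = u/2
T(N) = 9/N (T(N) = ((½)*18)/N = 9/N)
32*E(2, T(5)) + 33 = 32*2² + 33 = 32*4 + 33 = 128 + 33 = 161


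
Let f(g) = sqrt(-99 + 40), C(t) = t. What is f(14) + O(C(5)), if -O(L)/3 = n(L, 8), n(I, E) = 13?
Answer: -39 + I*sqrt(59) ≈ -39.0 + 7.6811*I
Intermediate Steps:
O(L) = -39 (O(L) = -3*13 = -39)
f(g) = I*sqrt(59) (f(g) = sqrt(-59) = I*sqrt(59))
f(14) + O(C(5)) = I*sqrt(59) - 39 = -39 + I*sqrt(59)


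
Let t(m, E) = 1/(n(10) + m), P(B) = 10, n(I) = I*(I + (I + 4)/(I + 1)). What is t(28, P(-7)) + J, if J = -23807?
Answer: -36853225/1548 ≈ -23807.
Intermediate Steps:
n(I) = I*(I + (4 + I)/(1 + I))
t(m, E) = 1/(1240/11 + m) (t(m, E) = 1/(10*(4 + 10² + 2*10)/(1 + 10) + m) = 1/(10*(4 + 100 + 20)/11 + m) = 1/(10*(1/11)*124 + m) = 1/(1240/11 + m))
t(28, P(-7)) + J = 11/(1240 + 11*28) - 23807 = 11/(1240 + 308) - 23807 = 11/1548 - 23807 = -36853225/1548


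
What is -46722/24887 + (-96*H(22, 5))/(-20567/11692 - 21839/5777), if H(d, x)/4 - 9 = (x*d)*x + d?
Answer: 17857947420520738/443411853209 ≈ 40274.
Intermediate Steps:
H(d, x) = 36 + 4*d + 4*d*x² (H(d, x) = 36 + 4*((x*d)*x + d) = 36 + 4*((d*x)*x + d) = 36 + 4*(d*x² + d) = 36 + 4*(d + d*x²) = 36 + (4*d + 4*d*x²) = 36 + 4*d + 4*d*x²)
-46722/24887 + (-96*H(22, 5))/(-20567/11692 - 21839/5777) = -46722/24887 + (-96*(36 + 4*22 + 4*22*5²))/(-20567/11692 - 21839/5777) = -46722*1/24887 + (-96*(36 + 88 + 4*22*25))/(-20567*1/11692 - 21839*1/5777) = -46722/24887 + (-96*(36 + 88 + 2200))/(-20567/11692 - 21839/5777) = -46722/24887 + (-96*2324)/(-374157147/67544684) = -46722/24887 - 223104*(-67544684/374157147) = -46722/24887 + 717594722816/17817007 = 17857947420520738/443411853209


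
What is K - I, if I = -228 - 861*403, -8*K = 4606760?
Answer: -228634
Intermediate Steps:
K = -575845 (K = -1/8*4606760 = -575845)
I = -347211 (I = -228 - 346983 = -347211)
K - I = -575845 - 1*(-347211) = -575845 + 347211 = -228634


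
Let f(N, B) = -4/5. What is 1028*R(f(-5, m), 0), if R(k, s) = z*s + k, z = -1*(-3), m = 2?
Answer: -4112/5 ≈ -822.40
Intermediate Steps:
f(N, B) = -⅘ (f(N, B) = -4*⅕ = -⅘)
z = 3
R(k, s) = k + 3*s (R(k, s) = 3*s + k = k + 3*s)
1028*R(f(-5, m), 0) = 1028*(-⅘ + 3*0) = 1028*(-⅘ + 0) = 1028*(-⅘) = -4112/5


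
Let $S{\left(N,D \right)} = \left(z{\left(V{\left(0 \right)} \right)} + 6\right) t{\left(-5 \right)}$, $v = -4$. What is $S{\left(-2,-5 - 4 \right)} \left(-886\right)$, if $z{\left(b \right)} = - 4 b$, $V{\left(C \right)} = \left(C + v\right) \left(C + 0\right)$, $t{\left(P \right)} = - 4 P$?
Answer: $-106320$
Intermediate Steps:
$V{\left(C \right)} = C \left(-4 + C\right)$ ($V{\left(C \right)} = \left(C - 4\right) \left(C + 0\right) = \left(-4 + C\right) C = C \left(-4 + C\right)$)
$S{\left(N,D \right)} = 120$ ($S{\left(N,D \right)} = \left(- 4 \cdot 0 \left(-4 + 0\right) + 6\right) \left(\left(-4\right) \left(-5\right)\right) = \left(- 4 \cdot 0 \left(-4\right) + 6\right) 20 = \left(\left(-4\right) 0 + 6\right) 20 = \left(0 + 6\right) 20 = 6 \cdot 20 = 120$)
$S{\left(-2,-5 - 4 \right)} \left(-886\right) = 120 \left(-886\right) = -106320$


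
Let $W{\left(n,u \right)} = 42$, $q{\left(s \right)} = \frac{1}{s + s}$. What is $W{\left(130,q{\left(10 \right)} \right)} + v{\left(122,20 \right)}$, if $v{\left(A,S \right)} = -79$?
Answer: $-37$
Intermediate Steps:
$q{\left(s \right)} = \frac{1}{2 s}$
$W{\left(130,q{\left(10 \right)} \right)} + v{\left(122,20 \right)} = 42 - 79 = -37$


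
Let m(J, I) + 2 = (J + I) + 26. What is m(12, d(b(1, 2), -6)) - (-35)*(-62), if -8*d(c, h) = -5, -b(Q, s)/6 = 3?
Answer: -17067/8 ≈ -2133.4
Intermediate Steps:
b(Q, s) = -18 (b(Q, s) = -6*3 = -18)
d(c, h) = 5/8 (d(c, h) = -1/8*(-5) = 5/8)
m(J, I) = 24 + I + J (m(J, I) = -2 + ((J + I) + 26) = -2 + ((I + J) + 26) = -2 + (26 + I + J) = 24 + I + J)
m(12, d(b(1, 2), -6)) - (-35)*(-62) = (24 + 5/8 + 12) - (-35)*(-62) = 293/8 - 1*2170 = 293/8 - 2170 = -17067/8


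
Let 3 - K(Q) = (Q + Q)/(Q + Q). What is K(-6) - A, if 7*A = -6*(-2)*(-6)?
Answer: 86/7 ≈ 12.286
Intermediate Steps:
K(Q) = 2 (K(Q) = 3 - (Q + Q)/(Q + Q) = 3 - 2*Q/(2*Q) = 3 - 2*Q*1/(2*Q) = 3 - 1*1 = 3 - 1 = 2)
A = -72/7 (A = (-6*(-2)*(-6))/7 = (12*(-6))/7 = (⅐)*(-72) = -72/7 ≈ -10.286)
K(-6) - A = 2 - 1*(-72/7) = 2 + 72/7 = 86/7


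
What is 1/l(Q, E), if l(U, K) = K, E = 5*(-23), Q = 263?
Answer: -1/115 ≈ -0.0086956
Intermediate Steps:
E = -115
1/l(Q, E) = 1/(-115) = -1/115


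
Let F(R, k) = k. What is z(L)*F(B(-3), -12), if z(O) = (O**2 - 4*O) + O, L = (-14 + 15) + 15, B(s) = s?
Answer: -2496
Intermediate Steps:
L = 16 (L = 1 + 15 = 16)
z(O) = O**2 - 3*O
z(L)*F(B(-3), -12) = (16*(-3 + 16))*(-12) = (16*13)*(-12) = 208*(-12) = -2496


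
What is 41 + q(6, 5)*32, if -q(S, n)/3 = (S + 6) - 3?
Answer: -823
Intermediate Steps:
q(S, n) = -9 - 3*S (q(S, n) = -3*((S + 6) - 3) = -3*((6 + S) - 3) = -3*(3 + S) = -9 - 3*S)
41 + q(6, 5)*32 = 41 + (-9 - 3*6)*32 = 41 + (-9 - 18)*32 = 41 - 27*32 = 41 - 864 = -823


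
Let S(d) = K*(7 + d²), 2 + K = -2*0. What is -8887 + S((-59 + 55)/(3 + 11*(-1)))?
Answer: -17803/2 ≈ -8901.5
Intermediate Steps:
K = -2 (K = -2 - 2*0 = -2 + 0 = -2)
S(d) = -14 - 2*d² (S(d) = -2*(7 + d²) = -14 - 2*d²)
-8887 + S((-59 + 55)/(3 + 11*(-1))) = -8887 + (-14 - 2*(-59 + 55)²/(3 + 11*(-1))²) = -8887 + (-14 - 2*16/(3 - 11)²) = -8887 + (-14 - 2*(-4/(-8))²) = -8887 + (-14 - 2*(-4*(-⅛))²) = -8887 + (-14 - 2*(½)²) = -8887 + (-14 - 2*¼) = -8887 + (-14 - ½) = -8887 - 29/2 = -17803/2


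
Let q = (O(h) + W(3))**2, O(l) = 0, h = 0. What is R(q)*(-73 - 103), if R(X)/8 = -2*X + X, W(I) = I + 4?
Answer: 68992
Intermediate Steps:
W(I) = 4 + I
q = 49 (q = (0 + (4 + 3))**2 = (0 + 7)**2 = 7**2 = 49)
R(X) = -8*X (R(X) = 8*(-2*X + X) = 8*(-X) = -8*X)
R(q)*(-73 - 103) = (-8*49)*(-73 - 103) = -392*(-176) = 68992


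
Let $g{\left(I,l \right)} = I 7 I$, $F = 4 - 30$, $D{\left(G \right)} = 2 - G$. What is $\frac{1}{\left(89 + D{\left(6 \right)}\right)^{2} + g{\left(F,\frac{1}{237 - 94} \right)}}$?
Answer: $\frac{1}{11957} \approx 8.3633 \cdot 10^{-5}$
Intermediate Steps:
$F = -26$ ($F = 4 - 30 = -26$)
$g{\left(I,l \right)} = 7 I^{2}$ ($g{\left(I,l \right)} = 7 I I = 7 I^{2}$)
$\frac{1}{\left(89 + D{\left(6 \right)}\right)^{2} + g{\left(F,\frac{1}{237 - 94} \right)}} = \frac{1}{\left(89 + \left(2 - 6\right)\right)^{2} + 7 \left(-26\right)^{2}} = \frac{1}{\left(89 + \left(2 - 6\right)\right)^{2} + 7 \cdot 676} = \frac{1}{\left(89 - 4\right)^{2} + 4732} = \frac{1}{85^{2} + 4732} = \frac{1}{7225 + 4732} = \frac{1}{11957}$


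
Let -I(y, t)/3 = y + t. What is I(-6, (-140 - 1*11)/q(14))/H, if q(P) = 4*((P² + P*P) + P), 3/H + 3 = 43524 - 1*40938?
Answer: 3651255/232 ≈ 15738.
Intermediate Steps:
H = 1/861 (H = 3/(-3 + (43524 - 1*40938)) = 3/(-3 + (43524 - 40938)) = 3/(-3 + 2586) = 3/2583 = 3*(1/2583) = 1/861 ≈ 0.0011614)
q(P) = 4*P + 8*P² (q(P) = 4*((P² + P²) + P) = 4*(2*P² + P) = 4*(P + 2*P²) = 4*P + 8*P²)
I(y, t) = -3*t - 3*y (I(y, t) = -3*(y + t) = -3*(t + y) = -3*t - 3*y)
I(-6, (-140 - 1*11)/q(14))/H = (-3*(-140 - 1*11)/(4*14*(1 + 2*14)) - 3*(-6))/(1/861) = (-3*(-140 - 11)/(4*14*(1 + 28)) + 18)*861 = (-(-453)/(4*14*29) + 18)*861 = (-(-453)/1624 + 18)*861 = (-3*(-151/1624) + 18)*861 = (453/1624 + 18)*861 = (29685/1624)*861 = 3651255/232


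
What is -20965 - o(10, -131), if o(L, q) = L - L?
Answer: -20965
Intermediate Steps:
o(L, q) = 0
-20965 - o(10, -131) = -20965 - 1*0 = -20965 + 0 = -20965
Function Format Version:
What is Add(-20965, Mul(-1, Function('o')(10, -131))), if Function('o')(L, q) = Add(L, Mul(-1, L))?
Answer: -20965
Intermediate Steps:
Function('o')(L, q) = 0
Add(-20965, Mul(-1, Function('o')(10, -131))) = Add(-20965, Mul(-1, 0)) = Add(-20965, 0) = -20965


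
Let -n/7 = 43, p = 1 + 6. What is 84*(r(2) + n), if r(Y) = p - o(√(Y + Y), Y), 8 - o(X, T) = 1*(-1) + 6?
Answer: -24948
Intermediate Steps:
p = 7
n = -301 (n = -7*43 = -301)
o(X, T) = 3 (o(X, T) = 8 - (1*(-1) + 6) = 8 - (-1 + 6) = 8 - 1*5 = 8 - 5 = 3)
r(Y) = 4 (r(Y) = 7 - 1*3 = 7 - 3 = 4)
84*(r(2) + n) = 84*(4 - 301) = 84*(-297) = -24948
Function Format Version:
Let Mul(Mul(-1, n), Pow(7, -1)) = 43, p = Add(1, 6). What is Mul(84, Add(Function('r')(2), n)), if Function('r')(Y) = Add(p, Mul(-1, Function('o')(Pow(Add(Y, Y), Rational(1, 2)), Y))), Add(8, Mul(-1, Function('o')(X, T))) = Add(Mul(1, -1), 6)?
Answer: -24948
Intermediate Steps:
p = 7
n = -301 (n = Mul(-7, 43) = -301)
Function('o')(X, T) = 3 (Function('o')(X, T) = Add(8, Mul(-1, Add(Mul(1, -1), 6))) = Add(8, Mul(-1, Add(-1, 6))) = Add(8, Mul(-1, 5)) = Add(8, -5) = 3)
Function('r')(Y) = 4 (Function('r')(Y) = Add(7, Mul(-1, 3)) = Add(7, -3) = 4)
Mul(84, Add(Function('r')(2), n)) = Mul(84, Add(4, -301)) = Mul(84, -297) = -24948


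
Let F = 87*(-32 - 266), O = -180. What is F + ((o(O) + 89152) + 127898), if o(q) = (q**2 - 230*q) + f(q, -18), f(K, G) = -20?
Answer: 264904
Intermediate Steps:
o(q) = -20 + q**2 - 230*q (o(q) = (q**2 - 230*q) - 20 = -20 + q**2 - 230*q)
F = -25926 (F = 87*(-298) = -25926)
F + ((o(O) + 89152) + 127898) = -25926 + (((-20 + (-180)**2 - 230*(-180)) + 89152) + 127898) = -25926 + (((-20 + 32400 + 41400) + 89152) + 127898) = -25926 + ((73780 + 89152) + 127898) = -25926 + (162932 + 127898) = -25926 + 290830 = 264904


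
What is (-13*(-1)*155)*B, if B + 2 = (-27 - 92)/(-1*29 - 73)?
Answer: -10075/6 ≈ -1679.2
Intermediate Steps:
B = -⅚ (B = -2 + (-27 - 92)/(-1*29 - 73) = -2 - 119/(-29 - 73) = -2 - 119/(-102) = -2 - 119*(-1/102) = -2 + 7/6 = -⅚ ≈ -0.83333)
(-13*(-1)*155)*B = (-13*(-1)*155)*(-⅚) = (13*155)*(-⅚) = 2015*(-⅚) = -10075/6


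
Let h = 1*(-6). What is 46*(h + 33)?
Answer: 1242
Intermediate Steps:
h = -6
46*(h + 33) = 46*(-6 + 33) = 46*27 = 1242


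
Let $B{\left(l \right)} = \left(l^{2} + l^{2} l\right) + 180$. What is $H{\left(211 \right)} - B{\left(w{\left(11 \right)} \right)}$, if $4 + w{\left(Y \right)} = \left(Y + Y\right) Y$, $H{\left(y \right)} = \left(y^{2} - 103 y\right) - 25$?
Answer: $-13515333$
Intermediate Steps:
$H{\left(y \right)} = -25 + y^{2} - 103 y$
$w{\left(Y \right)} = -4 + 2 Y^{2}$ ($w{\left(Y \right)} = -4 + \left(Y + Y\right) Y = -4 + 2 Y Y = -4 + 2 Y^{2}$)
$B{\left(l \right)} = 180 + l^{2} + l^{3}$ ($B{\left(l \right)} = \left(l^{2} + l^{3}\right) + 180 = 180 + l^{2} + l^{3}$)
$H{\left(211 \right)} - B{\left(w{\left(11 \right)} \right)} = \left(-25 + 211^{2} - 21733\right) - \left(180 + \left(-4 + 2 \cdot 11^{2}\right)^{2} + \left(-4 + 2 \cdot 11^{2}\right)^{3}\right) = \left(-25 + 44521 - 21733\right) - \left(180 + \left(-4 + 2 \cdot 121\right)^{2} + \left(-4 + 2 \cdot 121\right)^{3}\right) = 22763 - \left(180 + \left(-4 + 242\right)^{2} + \left(-4 + 242\right)^{3}\right) = 22763 - \left(180 + 238^{2} + 238^{3}\right) = 22763 - \left(180 + 56644 + 13481272\right) = 22763 - 13538096 = -13515333$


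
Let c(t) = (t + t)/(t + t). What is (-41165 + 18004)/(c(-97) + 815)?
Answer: -23161/816 ≈ -28.384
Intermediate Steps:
c(t) = 1 (c(t) = (2*t)/((2*t)) = (2*t)*(1/(2*t)) = 1)
(-41165 + 18004)/(c(-97) + 815) = (-41165 + 18004)/(1 + 815) = -23161/816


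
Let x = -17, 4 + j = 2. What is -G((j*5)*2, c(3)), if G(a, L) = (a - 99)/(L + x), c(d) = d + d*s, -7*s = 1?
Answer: -833/101 ≈ -8.2475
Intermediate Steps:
j = -2 (j = -4 + 2 = -2)
s = -⅐ (s = -⅐*1 = -⅐ ≈ -0.14286)
c(d) = 6*d/7 (c(d) = d + d*(-⅐) = d - d/7 = 6*d/7)
G(a, L) = (-99 + a)/(-17 + L) (G(a, L) = (a - 99)/(L - 17) = (-99 + a)/(-17 + L))
-G((j*5)*2, c(3)) = -(-99 - 2*5*2)/(-17 + (6/7)*3) = -(-99 - 10*2)/(-17 + 18/7) = -(-99 - 20)/(-101/7) = -(-7)*(-119)/101 = -1*833/101 = -833/101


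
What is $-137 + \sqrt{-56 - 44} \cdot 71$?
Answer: $-137 + 710 i \approx -137.0 + 710.0 i$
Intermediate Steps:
$-137 + \sqrt{-56 - 44} \cdot 71 = -137 + \sqrt{-100} \cdot 71 = -137 + 10 i 71 = -137 + 710 i$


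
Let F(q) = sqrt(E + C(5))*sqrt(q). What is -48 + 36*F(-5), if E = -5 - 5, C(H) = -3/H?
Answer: -48 - 36*sqrt(53) ≈ -310.08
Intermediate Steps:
E = -10
F(q) = I*sqrt(265)*sqrt(q)/5 (F(q) = sqrt(-10 - 3/5)*sqrt(q) = sqrt(-53/5)*sqrt(q) = (I*sqrt(265)/5)*sqrt(q) = I*sqrt(265)*sqrt(q)/5)
-48 + 36*F(-5) = -48 + 36*(I*sqrt(265)*sqrt(-5)/5) = -48 + 36*(I*sqrt(265)*(I*sqrt(5))/5) = -48 + 36*(-sqrt(53)) = -48 - 36*sqrt(53)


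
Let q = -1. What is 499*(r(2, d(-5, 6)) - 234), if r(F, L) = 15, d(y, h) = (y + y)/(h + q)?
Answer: -109281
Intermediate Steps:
d(y, h) = 2*y/(-1 + h) (d(y, h) = (y + y)/(h - 1) = (2*y)/(-1 + h) = 2*y/(-1 + h))
499*(r(2, d(-5, 6)) - 234) = 499*(15 - 234) = 499*(-219) = -109281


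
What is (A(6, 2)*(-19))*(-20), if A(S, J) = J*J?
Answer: 1520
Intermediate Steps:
A(S, J) = J²
(A(6, 2)*(-19))*(-20) = (2²*(-19))*(-20) = (4*(-19))*(-20) = -76*(-20) = 1520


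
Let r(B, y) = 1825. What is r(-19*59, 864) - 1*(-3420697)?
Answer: 3422522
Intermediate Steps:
r(-19*59, 864) - 1*(-3420697) = 1825 - 1*(-3420697) = 1825 + 3420697 = 3422522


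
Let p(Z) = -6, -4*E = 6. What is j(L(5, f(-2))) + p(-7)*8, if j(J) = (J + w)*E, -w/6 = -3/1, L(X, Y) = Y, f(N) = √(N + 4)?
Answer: -75 - 3*√2/2 ≈ -77.121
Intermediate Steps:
E = -3/2 (E = -¼*6 = -3/2 ≈ -1.5000)
f(N) = √(4 + N)
w = 18 (w = -(-18)/1 = -(-18) = -6*(-3) = 18)
j(J) = -27 - 3*J/2 (j(J) = (J + 18)*(-3/2) = (18 + J)*(-3/2) = -27 - 3*J/2)
j(L(5, f(-2))) + p(-7)*8 = (-27 - 3*√(4 - 2)/2) - 6*8 = (-27 - 3*√2/2) - 48 = -75 - 3*√2/2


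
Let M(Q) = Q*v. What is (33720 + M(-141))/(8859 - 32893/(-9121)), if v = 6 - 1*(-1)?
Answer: 42651099/11547976 ≈ 3.6934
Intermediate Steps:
v = 7 (v = 6 + 1 = 7)
M(Q) = 7*Q (M(Q) = Q*7 = 7*Q)
(33720 + M(-141))/(8859 - 32893/(-9121)) = (33720 + 7*(-141))/(8859 - 32893/(-9121)) = (33720 - 987)/(8859 - 32893*(-1/9121)) = 32733/(8859 + 4699/1303) = 32733/(11547976/1303) = 32733*(1303/11547976) = 42651099/11547976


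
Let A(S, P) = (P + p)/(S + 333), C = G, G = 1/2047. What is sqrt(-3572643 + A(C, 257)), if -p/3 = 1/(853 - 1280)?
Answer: I*sqrt(75667731223312622683198)/145532702 ≈ 1890.1*I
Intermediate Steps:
p = 3/427 (p = -3/(853 - 1280) = -3/(-427) = -3*(-1/427) = 3/427 ≈ 0.0070258)
G = 1/2047 ≈ 0.00048852
C = 1/2047 ≈ 0.00048852
A(S, P) = (3/427 + P)/(333 + S) (A(S, P) = (P + 3/427)/(S + 333) = (3/427 + P)/(333 + S))
sqrt(-3572643 + A(C, 257)) = sqrt(-3572643 + (3/427 + 257)/(333 + 1/2047)) = sqrt(-3572643 + (109742/427)/(681652/2047)) = sqrt(-3572643 + (2047/681652)*(109742/427)) = sqrt(-3572643 + 112320937/145532702) = sqrt(-519936276750449/145532702) = I*sqrt(75667731223312622683198)/145532702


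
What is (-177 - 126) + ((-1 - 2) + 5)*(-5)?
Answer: -313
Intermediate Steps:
(-177 - 126) + ((-1 - 2) + 5)*(-5) = -303 + (-3 + 5)*(-5) = -303 + 2*(-5) = -303 - 10 = -313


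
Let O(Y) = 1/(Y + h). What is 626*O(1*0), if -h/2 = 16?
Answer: -313/16 ≈ -19.563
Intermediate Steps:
h = -32 (h = -2*16 = -32)
O(Y) = 1/(-32 + Y) (O(Y) = 1/(Y - 32) = 1/(-32 + Y))
626*O(1*0) = 626/(-32 + 1*0) = 626/(-32 + 0) = 626/(-32) = 626*(-1/32) = -313/16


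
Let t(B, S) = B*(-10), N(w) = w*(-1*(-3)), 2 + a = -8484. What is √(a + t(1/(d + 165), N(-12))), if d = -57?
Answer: I*√2749494/18 ≈ 92.12*I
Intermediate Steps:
a = -8486 (a = -2 - 8484 = -8486)
N(w) = 3*w (N(w) = w*3 = 3*w)
t(B, S) = -10*B
√(a + t(1/(d + 165), N(-12))) = √(-8486 - 10/(-57 + 165)) = √(-8486 - 10/108) = √(-8486 - 10*1/108) = √(-8486 - 5/54) = √(-458249/54) = I*√2749494/18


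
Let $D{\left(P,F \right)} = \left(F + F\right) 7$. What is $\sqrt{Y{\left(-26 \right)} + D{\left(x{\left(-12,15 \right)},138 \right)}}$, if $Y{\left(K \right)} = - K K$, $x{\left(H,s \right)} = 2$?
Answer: $2 \sqrt{314} \approx 35.44$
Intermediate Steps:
$Y{\left(K \right)} = - K^{2}$
$D{\left(P,F \right)} = 14 F$ ($D{\left(P,F \right)} = 2 F 7 = 14 F$)
$\sqrt{Y{\left(-26 \right)} + D{\left(x{\left(-12,15 \right)},138 \right)}} = \sqrt{- \left(-26\right)^{2} + 14 \cdot 138} = \sqrt{\left(-1\right) 676 + 1932} = \sqrt{-676 + 1932} = \sqrt{1256} = 2 \sqrt{314}$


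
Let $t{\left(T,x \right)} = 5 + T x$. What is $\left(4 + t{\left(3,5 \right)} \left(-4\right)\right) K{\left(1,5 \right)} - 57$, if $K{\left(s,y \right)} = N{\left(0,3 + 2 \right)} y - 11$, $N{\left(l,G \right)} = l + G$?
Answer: $-1121$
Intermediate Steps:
$N{\left(l,G \right)} = G + l$
$K{\left(s,y \right)} = -11 + 5 y$ ($K{\left(s,y \right)} = \left(\left(3 + 2\right) + 0\right) y - 11 = \left(5 + 0\right) y - 11 = 5 y - 11 = -11 + 5 y$)
$\left(4 + t{\left(3,5 \right)} \left(-4\right)\right) K{\left(1,5 \right)} - 57 = \left(4 + \left(5 + 3 \cdot 5\right) \left(-4\right)\right) \left(-11 + 5 \cdot 5\right) - 57 = \left(4 + \left(5 + 15\right) \left(-4\right)\right) \left(-11 + 25\right) - 57 = \left(4 + 20 \left(-4\right)\right) 14 - 57 = \left(4 - 80\right) 14 - 57 = \left(-76\right) 14 - 57 = -1064 - 57 = -1121$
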